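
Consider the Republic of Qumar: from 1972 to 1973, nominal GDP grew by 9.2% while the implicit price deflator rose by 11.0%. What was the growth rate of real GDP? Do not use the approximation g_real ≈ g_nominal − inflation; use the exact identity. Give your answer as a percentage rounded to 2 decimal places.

-1.62%

(1 + g_nom) = (1 + g_real)(1 + π), so g_real = 1.0920 / 1.1100 − 1 = -0.01622.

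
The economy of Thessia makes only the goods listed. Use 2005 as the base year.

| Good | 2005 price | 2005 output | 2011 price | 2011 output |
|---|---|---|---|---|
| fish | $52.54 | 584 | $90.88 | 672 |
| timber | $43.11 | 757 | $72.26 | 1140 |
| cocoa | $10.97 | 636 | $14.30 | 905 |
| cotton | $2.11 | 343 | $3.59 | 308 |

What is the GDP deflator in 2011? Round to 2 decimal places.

Nominal GDP 2011 = 90.88·672 + 72.26·1140 + 14.30·905 + 3.59·308 = 157494.98.
Real GDP 2011 (at 2005 prices) = 52.54·672 + 43.11·1140 + 10.97·905 + 2.11·308 = 95030.01.
Deflator = Nominal/Real × 100 = 157494.98/95030.01 × 100 = 165.732.

165.73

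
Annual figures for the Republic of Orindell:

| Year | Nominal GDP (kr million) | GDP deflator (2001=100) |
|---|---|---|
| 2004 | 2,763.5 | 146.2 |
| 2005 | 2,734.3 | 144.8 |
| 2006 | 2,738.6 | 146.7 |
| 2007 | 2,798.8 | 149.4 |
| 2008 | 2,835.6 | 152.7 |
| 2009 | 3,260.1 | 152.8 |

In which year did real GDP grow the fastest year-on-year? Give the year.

2005: real = 2734.3/1.448 = 1888.33; growth vs 2004 (1890.22) = -0.10%.
2006: real = 2738.6/1.467 = 1866.80; growth vs 2005 (1888.33) = -1.14%.
2007: real = 2798.8/1.494 = 1873.36; growth vs 2006 (1866.80) = 0.35%.
2008: real = 2835.6/1.527 = 1856.97; growth vs 2007 (1873.36) = -0.87%.
2009: real = 3260.1/1.528 = 2133.57; growth vs 2008 (1856.97) = 14.90%.

2009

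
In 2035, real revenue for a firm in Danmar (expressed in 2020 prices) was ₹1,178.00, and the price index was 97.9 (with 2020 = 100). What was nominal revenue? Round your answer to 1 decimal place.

Nominal revenue = Real × (price index/100) = 1178.00 × 0.979 = 1153.26.

₹1,153.3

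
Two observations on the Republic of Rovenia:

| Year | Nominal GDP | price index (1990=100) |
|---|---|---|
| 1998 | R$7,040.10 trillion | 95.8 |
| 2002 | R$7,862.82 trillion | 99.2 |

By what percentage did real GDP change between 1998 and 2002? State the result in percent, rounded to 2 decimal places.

7.86%

Real GDP 1998 = 7040.10 / 0.958 = 7348.75.
Real GDP 2002 = 7862.82 / 0.992 = 7926.23.
Real growth = 7926.23 / 7348.75 − 1 = 0.0786.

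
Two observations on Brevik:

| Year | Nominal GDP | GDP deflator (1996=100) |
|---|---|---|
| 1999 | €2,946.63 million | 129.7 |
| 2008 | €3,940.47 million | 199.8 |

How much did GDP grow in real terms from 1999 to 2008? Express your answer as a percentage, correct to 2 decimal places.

-13.19%

Real GDP 1999 = 2946.63 / 1.297 = 2271.88.
Real GDP 2008 = 3940.47 / 1.998 = 1972.21.
Real growth = 1972.21 / 2271.88 − 1 = -0.1319.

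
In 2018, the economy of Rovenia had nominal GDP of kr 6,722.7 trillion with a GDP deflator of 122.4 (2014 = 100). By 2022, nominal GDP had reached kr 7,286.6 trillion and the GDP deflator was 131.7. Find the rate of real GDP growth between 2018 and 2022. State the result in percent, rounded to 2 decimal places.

0.73%

Real GDP 2018 = 6722.7 / 1.224 = 5492.40.
Real GDP 2022 = 7286.6 / 1.317 = 5532.73.
Real growth = 5532.73 / 5492.40 − 1 = 0.0073.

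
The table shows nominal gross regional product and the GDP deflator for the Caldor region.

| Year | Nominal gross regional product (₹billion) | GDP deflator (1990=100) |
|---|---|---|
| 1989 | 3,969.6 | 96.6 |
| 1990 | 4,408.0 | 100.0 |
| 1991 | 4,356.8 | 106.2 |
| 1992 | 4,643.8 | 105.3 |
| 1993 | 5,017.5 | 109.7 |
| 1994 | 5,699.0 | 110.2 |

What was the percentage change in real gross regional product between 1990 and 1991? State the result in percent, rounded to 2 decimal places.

-6.93%

Real gross regional product 1990 = 4408.0/1.000 = 4408.00.
Real gross regional product 1991 = 4356.8/1.062 = 4102.45.
Change = 4102.45/4408.00 − 1 = -0.0693.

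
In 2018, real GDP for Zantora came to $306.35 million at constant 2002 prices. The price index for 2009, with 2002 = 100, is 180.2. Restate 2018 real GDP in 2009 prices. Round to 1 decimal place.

$552.0 million

Real GDP in 2009 prices = Real GDP in 2002 prices × (P_2009/P_2002) = 306.35 × 1.802 = 552.04.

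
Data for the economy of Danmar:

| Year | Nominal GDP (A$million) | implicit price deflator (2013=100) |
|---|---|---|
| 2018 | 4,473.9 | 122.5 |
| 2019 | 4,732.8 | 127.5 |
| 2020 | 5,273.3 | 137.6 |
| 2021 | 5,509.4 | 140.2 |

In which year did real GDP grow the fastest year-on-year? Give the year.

2019: real = 4732.8/1.275 = 3712.00; growth vs 2018 (3652.16) = 1.64%.
2020: real = 5273.3/1.376 = 3832.34; growth vs 2019 (3712.00) = 3.24%.
2021: real = 5509.4/1.402 = 3929.67; growth vs 2020 (3832.34) = 2.54%.

2020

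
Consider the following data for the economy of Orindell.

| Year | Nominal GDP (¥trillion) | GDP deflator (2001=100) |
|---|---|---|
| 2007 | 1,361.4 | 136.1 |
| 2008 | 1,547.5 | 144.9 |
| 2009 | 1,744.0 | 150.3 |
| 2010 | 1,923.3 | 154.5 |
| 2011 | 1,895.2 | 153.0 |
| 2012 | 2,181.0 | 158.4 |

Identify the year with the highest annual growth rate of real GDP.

2008: real = 1547.5/1.449 = 1067.98; growth vs 2007 (1000.29) = 6.77%.
2009: real = 1744.0/1.503 = 1160.35; growth vs 2008 (1067.98) = 8.65%.
2010: real = 1923.3/1.545 = 1244.85; growth vs 2009 (1160.35) = 7.28%.
2011: real = 1895.2/1.530 = 1238.69; growth vs 2010 (1244.85) = -0.49%.
2012: real = 2181.0/1.584 = 1376.89; growth vs 2011 (1238.69) = 11.16%.

2012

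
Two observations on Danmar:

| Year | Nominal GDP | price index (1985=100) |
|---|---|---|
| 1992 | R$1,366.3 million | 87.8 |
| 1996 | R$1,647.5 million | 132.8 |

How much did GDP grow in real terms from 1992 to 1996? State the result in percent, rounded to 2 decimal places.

-20.28%

Deflate each year: 1992 → 1366.3/0.878 = 1556.15; 1996 → 1647.5/1.328 = 1240.59.
So real GDP changed by 1240.59/1556.15 − 1 = -0.2028, i.e. -20.28%.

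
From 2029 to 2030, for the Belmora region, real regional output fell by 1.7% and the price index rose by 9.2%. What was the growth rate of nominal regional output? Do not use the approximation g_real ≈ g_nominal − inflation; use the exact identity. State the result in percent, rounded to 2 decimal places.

7.34%

(1 + g_nom) = (1 + g_real)(1 + π) = 0.9830 × 1.0920 = 1.07344.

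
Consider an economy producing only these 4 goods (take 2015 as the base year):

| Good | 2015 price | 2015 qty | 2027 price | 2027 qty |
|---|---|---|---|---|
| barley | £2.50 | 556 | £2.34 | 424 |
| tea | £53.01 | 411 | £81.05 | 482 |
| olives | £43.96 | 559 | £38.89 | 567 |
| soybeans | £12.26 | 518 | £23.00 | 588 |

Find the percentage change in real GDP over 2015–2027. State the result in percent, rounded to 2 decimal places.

8.58%

Real GDP 2015 = Nominal GDP 2015 = 2.50·556 + 53.01·411 + 43.96·559 + 12.26·518 = 54101.43.
Real GDP 2027 (at 2015 prices) = 2.50·424 + 53.01·482 + 43.96·567 + 12.26·588 = 58745.02.
Real growth = 58745.02/54101.43 − 1 = 0.0858.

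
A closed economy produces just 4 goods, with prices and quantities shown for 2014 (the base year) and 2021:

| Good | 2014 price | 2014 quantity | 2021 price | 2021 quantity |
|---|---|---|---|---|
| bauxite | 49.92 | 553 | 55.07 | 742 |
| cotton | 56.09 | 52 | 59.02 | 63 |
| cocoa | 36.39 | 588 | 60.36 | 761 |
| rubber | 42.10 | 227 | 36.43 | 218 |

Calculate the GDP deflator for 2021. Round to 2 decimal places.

Nominal GDP 2021 = 55.07·742 + 59.02·63 + 60.36·761 + 36.43·218 = 98455.90.
Real GDP 2021 (at 2014 prices) = 49.92·742 + 56.09·63 + 36.39·761 + 42.10·218 = 77444.90.
Deflator = Nominal/Real × 100 = 98455.90/77444.90 × 100 = 127.130.

127.13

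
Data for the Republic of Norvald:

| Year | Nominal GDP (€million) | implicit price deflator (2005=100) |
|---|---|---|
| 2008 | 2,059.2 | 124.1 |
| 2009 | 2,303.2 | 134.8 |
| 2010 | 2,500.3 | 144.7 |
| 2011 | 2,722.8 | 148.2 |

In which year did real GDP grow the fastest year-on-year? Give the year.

2009: real = 2303.2/1.348 = 1708.61; growth vs 2008 (1659.31) = 2.97%.
2010: real = 2500.3/1.447 = 1727.92; growth vs 2009 (1708.61) = 1.13%.
2011: real = 2722.8/1.482 = 1837.25; growth vs 2010 (1727.92) = 6.33%.

2011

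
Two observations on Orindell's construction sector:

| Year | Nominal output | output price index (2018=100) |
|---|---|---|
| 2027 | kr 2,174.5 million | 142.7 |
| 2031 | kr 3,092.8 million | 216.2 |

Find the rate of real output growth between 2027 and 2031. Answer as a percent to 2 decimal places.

-6.12%

Real output 2027 = 2174.5 / 1.427 = 1523.83.
Real output 2031 = 3092.8 / 2.162 = 1430.53.
Real growth = 1430.53 / 1523.83 − 1 = -0.0612.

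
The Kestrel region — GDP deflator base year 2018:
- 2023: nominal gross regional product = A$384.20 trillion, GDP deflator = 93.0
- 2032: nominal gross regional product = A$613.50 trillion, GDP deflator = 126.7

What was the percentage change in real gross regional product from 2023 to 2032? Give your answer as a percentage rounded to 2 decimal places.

Real gross regional product 2023 = 384.20 / 0.930 = 413.12.
Real gross regional product 2032 = 613.50 / 1.267 = 484.21.
Real growth = 484.21 / 413.12 − 1 = 0.1721.

17.21%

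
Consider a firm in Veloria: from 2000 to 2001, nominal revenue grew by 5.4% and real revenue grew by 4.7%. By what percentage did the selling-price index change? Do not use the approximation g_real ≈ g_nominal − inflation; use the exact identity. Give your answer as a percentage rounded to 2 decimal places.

0.67%

(1 + g_nom) = (1 + g_real)(1 + π), so π = 1.0540 / 1.0470 − 1 = 0.00669.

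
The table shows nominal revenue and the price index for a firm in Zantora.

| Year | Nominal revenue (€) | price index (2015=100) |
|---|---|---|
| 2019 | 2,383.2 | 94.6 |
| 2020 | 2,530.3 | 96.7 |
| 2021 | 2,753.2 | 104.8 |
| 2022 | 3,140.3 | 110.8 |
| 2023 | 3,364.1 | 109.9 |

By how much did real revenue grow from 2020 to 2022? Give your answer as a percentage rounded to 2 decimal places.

8.31%

Real revenue 2020 = 2530.3/0.967 = 2616.65.
Real revenue 2022 = 3140.3/1.108 = 2834.21.
Change = 2834.21/2616.65 − 1 = 0.0831.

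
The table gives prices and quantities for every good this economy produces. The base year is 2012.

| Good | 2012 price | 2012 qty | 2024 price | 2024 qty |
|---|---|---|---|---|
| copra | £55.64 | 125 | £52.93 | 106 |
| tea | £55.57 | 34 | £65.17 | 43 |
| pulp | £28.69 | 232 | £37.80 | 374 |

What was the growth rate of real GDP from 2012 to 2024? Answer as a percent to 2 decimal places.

22.69%

Real GDP 2012 = Nominal GDP 2012 = 55.64·125 + 55.57·34 + 28.69·232 = 15500.46.
Real GDP 2024 (at 2012 prices) = 55.64·106 + 55.57·43 + 28.69·374 = 19017.41.
Real growth = 19017.41/15500.46 − 1 = 0.2269.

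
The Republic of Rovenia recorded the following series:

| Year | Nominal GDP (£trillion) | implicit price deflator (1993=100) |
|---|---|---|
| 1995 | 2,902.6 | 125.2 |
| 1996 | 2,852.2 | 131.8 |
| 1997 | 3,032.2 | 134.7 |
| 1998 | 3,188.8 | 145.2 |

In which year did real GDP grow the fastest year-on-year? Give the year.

1997

1996: real = 2852.2/1.318 = 2164.04; growth vs 1995 (2318.37) = -6.66%.
1997: real = 3032.2/1.347 = 2251.08; growth vs 1996 (2164.04) = 4.02%.
1998: real = 3188.8/1.452 = 2196.14; growth vs 1997 (2251.08) = -2.44%.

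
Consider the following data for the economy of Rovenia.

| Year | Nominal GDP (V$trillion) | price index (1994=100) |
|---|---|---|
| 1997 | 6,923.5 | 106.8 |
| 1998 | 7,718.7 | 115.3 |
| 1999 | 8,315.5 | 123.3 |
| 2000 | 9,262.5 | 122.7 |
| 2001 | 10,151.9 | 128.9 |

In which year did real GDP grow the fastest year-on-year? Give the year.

1998: real = 7718.7/1.153 = 6694.45; growth vs 1997 (6482.68) = 3.27%.
1999: real = 8315.5/1.233 = 6744.12; growth vs 1998 (6694.45) = 0.74%.
2000: real = 9262.5/1.227 = 7548.90; growth vs 1999 (6744.12) = 11.93%.
2001: real = 10151.9/1.289 = 7875.80; growth vs 2000 (7548.90) = 4.33%.

2000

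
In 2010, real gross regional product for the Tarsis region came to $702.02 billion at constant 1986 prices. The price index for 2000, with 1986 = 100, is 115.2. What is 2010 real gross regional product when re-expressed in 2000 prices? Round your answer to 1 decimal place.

$808.7 billion

Real gross regional product in 2000 prices = Real gross regional product in 1986 prices × (P_2000/P_1986) = 702.02 × 1.152 = 808.73.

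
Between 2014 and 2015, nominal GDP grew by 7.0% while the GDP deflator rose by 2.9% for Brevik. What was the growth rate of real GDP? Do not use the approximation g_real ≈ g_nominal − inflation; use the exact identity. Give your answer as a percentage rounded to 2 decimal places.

(1 + g_nom) = (1 + g_real)(1 + π), so g_real = 1.0700 / 1.0290 − 1 = 0.03984.

3.98%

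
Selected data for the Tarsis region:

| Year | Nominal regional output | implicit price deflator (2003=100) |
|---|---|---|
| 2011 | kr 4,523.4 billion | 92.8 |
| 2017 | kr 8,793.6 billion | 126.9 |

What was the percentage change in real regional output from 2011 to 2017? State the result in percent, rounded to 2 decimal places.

Deflate each year: 2011 → 4523.4/0.928 = 4874.35; 2017 → 8793.6/1.269 = 6929.55.
So real regional output changed by 6929.55/4874.35 − 1 = 0.4216, i.e. 42.16%.

42.16%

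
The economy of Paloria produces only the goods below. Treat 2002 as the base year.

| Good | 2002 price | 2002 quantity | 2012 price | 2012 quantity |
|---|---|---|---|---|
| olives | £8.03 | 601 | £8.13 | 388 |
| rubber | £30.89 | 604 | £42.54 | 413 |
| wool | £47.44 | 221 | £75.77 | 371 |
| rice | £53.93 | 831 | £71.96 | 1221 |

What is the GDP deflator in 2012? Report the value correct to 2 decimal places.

Nominal GDP 2012 = 8.13·388 + 42.54·413 + 75.77·371 + 71.96·1221 = 136697.29.
Real GDP 2012 (at 2002 prices) = 8.03·388 + 30.89·413 + 47.44·371 + 53.93·1221 = 99321.98.
Deflator = Nominal/Real × 100 = 136697.29/99321.98 × 100 = 137.630.

137.63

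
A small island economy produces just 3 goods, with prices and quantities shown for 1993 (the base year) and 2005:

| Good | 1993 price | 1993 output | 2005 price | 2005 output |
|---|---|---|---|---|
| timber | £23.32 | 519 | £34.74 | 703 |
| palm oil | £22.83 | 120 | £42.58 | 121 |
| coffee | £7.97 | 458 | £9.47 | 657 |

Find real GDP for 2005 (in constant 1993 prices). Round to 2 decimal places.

Real GDP 2005 = Σ (p_1993 × q_2005) = 23.32·703 + 22.83·121 + 7.97·657 = 24392.68.

£24392.68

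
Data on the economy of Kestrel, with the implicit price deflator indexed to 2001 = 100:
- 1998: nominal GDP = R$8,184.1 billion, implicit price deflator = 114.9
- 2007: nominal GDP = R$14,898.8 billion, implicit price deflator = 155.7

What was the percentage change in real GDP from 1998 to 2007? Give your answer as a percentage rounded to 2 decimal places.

34.34%

Real GDP 1998 = 8184.1 / 1.149 = 7122.80.
Real GDP 2007 = 14898.8 / 1.557 = 9568.91.
Real growth = 9568.91 / 7122.80 − 1 = 0.3434.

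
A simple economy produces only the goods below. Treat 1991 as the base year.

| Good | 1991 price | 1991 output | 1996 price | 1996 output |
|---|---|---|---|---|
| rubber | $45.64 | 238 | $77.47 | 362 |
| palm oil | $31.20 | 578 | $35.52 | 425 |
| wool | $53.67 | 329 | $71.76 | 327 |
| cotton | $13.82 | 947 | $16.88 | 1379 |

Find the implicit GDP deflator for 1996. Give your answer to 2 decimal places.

135.39

Nominal GDP 1996 = 77.47·362 + 35.52·425 + 71.76·327 + 16.88·1379 = 89883.18.
Real GDP 1996 (at 1991 prices) = 45.64·362 + 31.20·425 + 53.67·327 + 13.82·1379 = 66389.55.
Deflator = Nominal/Real × 100 = 89883.18/66389.55 × 100 = 135.388.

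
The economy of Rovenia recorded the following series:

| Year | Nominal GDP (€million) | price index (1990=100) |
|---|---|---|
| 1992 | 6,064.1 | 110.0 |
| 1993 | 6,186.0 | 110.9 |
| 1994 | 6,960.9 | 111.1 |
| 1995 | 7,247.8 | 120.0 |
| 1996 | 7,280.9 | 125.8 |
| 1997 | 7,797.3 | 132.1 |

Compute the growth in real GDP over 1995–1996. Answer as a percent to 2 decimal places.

-4.17%

Real GDP 1995 = 7247.8/1.200 = 6039.83.
Real GDP 1996 = 7280.9/1.258 = 5787.68.
Change = 5787.68/6039.83 − 1 = -0.0417.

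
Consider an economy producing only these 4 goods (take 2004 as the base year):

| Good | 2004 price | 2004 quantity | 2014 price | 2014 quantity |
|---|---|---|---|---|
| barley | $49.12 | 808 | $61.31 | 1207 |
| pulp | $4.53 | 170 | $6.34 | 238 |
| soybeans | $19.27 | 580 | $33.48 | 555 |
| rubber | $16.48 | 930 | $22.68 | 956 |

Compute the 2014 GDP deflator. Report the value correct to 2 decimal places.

Nominal GDP 2014 = 61.31·1207 + 6.34·238 + 33.48·555 + 22.68·956 = 115773.57.
Real GDP 2014 (at 2004 prices) = 49.12·1207 + 4.53·238 + 19.27·555 + 16.48·956 = 86815.71.
Deflator = Nominal/Real × 100 = 115773.57/86815.71 × 100 = 133.356.

133.36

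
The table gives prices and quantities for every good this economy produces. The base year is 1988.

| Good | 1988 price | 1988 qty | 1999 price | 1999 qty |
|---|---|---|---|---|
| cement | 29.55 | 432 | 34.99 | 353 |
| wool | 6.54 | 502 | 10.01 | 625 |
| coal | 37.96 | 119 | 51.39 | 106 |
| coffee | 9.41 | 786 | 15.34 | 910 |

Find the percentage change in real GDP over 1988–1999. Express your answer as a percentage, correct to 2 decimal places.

-3.06%

Real GDP 1988 = Nominal GDP 1988 = 29.55·432 + 6.54·502 + 37.96·119 + 9.41·786 = 27962.18.
Real GDP 1999 (at 1988 prices) = 29.55·353 + 6.54·625 + 37.96·106 + 9.41·910 = 27105.51.
Real growth = 27105.51/27962.18 − 1 = -0.0306.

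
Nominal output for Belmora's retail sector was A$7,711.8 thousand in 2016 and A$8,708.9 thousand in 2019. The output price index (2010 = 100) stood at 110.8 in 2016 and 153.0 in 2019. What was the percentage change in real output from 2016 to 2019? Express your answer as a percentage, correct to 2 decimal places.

Deflate each year: 2016 → 7711.8/1.108 = 6960.11; 2019 → 8708.9/1.530 = 5692.09.
So real output changed by 5692.09/6960.11 − 1 = -0.1822, i.e. -18.22%.

-18.22%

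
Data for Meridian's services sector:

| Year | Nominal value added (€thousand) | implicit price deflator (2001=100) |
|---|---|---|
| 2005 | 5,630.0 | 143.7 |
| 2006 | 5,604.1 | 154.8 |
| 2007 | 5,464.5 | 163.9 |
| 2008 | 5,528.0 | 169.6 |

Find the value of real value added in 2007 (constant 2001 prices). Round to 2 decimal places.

€3,334.05 thousand

Real value added 2007 = 5464.5 / 1.639 = 3334.05.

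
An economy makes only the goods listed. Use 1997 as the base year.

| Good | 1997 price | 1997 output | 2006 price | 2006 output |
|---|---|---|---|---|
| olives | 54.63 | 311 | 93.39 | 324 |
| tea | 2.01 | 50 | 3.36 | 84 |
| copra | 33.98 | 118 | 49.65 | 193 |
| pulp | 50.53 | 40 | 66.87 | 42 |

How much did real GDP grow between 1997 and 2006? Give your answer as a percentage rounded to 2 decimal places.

Real GDP 1997 = Nominal GDP 1997 = 54.63·311 + 2.01·50 + 33.98·118 + 50.53·40 = 23121.27.
Real GDP 2006 (at 1997 prices) = 54.63·324 + 2.01·84 + 33.98·193 + 50.53·42 = 26549.36.
Real growth = 26549.36/23121.27 − 1 = 0.1483.

14.83%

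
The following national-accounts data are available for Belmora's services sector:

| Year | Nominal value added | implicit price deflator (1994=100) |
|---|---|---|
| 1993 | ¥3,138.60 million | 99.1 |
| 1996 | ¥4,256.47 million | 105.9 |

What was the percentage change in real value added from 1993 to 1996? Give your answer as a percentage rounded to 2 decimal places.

Deflate each year: 1993 → 3138.60/0.991 = 3167.10; 1996 → 4256.47/1.059 = 4019.33.
So real value added changed by 4019.33/3167.10 − 1 = 0.2691, i.e. 26.91%.

26.91%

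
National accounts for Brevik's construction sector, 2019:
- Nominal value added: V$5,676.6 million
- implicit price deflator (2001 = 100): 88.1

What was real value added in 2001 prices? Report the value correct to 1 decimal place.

Real value added = Nominal / (implicit price deflator/100) = 5676.6 / 0.881 = 6443.36.

V$6,443.4 million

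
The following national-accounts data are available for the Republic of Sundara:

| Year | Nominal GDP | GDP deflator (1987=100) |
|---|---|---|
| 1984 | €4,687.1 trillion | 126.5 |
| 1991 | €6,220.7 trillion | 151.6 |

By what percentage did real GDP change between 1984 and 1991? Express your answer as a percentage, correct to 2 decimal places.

10.75%

Deflate each year: 1984 → 4687.1/1.265 = 3705.22; 1991 → 6220.7/1.516 = 4103.36.
So real GDP changed by 4103.36/3705.22 − 1 = 0.1075, i.e. 10.75%.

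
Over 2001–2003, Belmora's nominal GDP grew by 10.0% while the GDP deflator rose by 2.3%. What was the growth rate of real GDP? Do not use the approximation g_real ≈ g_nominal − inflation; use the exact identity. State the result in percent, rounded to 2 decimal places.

7.53%

(1 + g_nom) = (1 + g_real)(1 + π), so g_real = 1.1000 / 1.0230 − 1 = 0.07527.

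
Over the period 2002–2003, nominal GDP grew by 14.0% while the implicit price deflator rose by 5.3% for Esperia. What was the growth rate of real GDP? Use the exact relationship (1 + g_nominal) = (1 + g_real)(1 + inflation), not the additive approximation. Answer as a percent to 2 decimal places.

8.26%

(1 + g_nom) = (1 + g_real)(1 + π), so g_real = 1.1400 / 1.0530 − 1 = 0.08262.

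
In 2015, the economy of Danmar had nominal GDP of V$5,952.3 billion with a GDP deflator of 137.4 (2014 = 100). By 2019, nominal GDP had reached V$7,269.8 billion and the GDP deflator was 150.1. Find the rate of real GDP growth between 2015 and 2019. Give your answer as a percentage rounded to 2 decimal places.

11.80%

Deflate each year: 2015 → 5952.3/1.374 = 4332.10; 2019 → 7269.8/1.501 = 4843.30.
So real GDP changed by 4843.30/4332.10 − 1 = 0.1180, i.e. 11.80%.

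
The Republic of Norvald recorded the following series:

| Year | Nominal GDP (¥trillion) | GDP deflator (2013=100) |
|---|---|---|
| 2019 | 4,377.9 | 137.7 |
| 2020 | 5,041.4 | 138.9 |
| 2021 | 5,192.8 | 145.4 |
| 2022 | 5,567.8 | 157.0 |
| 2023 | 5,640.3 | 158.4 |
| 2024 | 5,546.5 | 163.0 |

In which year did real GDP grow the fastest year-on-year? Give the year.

2020: real = 5041.4/1.389 = 3629.52; growth vs 2019 (3179.30) = 14.16%.
2021: real = 5192.8/1.454 = 3571.39; growth vs 2020 (3629.52) = -1.60%.
2022: real = 5567.8/1.570 = 3546.37; growth vs 2021 (3571.39) = -0.70%.
2023: real = 5640.3/1.584 = 3560.80; growth vs 2022 (3546.37) = 0.41%.
2024: real = 5546.5/1.630 = 3402.76; growth vs 2023 (3560.80) = -4.44%.

2020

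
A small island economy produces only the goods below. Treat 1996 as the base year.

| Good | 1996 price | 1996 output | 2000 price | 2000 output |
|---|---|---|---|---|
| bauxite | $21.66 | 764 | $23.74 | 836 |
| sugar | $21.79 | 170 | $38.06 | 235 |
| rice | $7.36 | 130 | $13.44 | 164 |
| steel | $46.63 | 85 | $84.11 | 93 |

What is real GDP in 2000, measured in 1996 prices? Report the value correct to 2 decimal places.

$28772.04

Real GDP 2000 = Σ (p_1996 × q_2000) = 21.66·836 + 21.79·235 + 7.36·164 + 46.63·93 = 28772.04.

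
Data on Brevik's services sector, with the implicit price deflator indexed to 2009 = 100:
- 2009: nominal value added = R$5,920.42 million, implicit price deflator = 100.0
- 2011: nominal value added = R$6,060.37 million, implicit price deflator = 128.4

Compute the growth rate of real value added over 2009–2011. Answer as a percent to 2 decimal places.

-20.28%

Deflate each year: 2009 → 5920.42/1.000 = 5920.42; 2011 → 6060.37/1.284 = 4719.91.
So real value added changed by 4719.91/5920.42 − 1 = -0.2028, i.e. -20.28%.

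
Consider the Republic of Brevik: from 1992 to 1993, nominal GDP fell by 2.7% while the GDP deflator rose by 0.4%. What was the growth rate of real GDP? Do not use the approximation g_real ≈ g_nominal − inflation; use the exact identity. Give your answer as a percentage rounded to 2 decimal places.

-3.09%

(1 + g_nom) = (1 + g_real)(1 + π), so g_real = 0.9730 / 1.0040 − 1 = -0.03088.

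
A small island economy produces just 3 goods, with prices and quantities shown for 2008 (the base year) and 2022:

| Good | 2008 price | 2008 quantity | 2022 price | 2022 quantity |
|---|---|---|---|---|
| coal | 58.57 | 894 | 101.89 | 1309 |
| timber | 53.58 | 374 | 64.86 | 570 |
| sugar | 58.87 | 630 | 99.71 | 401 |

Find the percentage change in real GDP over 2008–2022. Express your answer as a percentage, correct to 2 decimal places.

Real GDP 2008 = Nominal GDP 2008 = 58.57·894 + 53.58·374 + 58.87·630 = 109488.60.
Real GDP 2022 (at 2008 prices) = 58.57·1309 + 53.58·570 + 58.87·401 = 130815.60.
Real growth = 130815.60/109488.60 − 1 = 0.1948.

19.48%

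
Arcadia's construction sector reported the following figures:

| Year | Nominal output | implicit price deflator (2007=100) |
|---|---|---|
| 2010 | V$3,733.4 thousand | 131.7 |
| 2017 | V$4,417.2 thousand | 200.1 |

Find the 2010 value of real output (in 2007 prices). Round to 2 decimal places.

Real output = Nominal / (implicit price deflator/100) = 3733.4 / 1.317 = 2834.78.

V$2,834.78 thousand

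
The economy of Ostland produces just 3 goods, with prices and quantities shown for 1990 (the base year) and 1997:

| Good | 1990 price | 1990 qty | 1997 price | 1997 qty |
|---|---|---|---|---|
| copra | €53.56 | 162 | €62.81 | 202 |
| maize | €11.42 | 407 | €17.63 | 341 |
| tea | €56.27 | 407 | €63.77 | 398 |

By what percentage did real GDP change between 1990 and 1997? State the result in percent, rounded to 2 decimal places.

2.44%

Real GDP 1990 = Nominal GDP 1990 = 53.56·162 + 11.42·407 + 56.27·407 = 36226.55.
Real GDP 1997 (at 1990 prices) = 53.56·202 + 11.42·341 + 56.27·398 = 37108.80.
Real growth = 37108.80/36226.55 − 1 = 0.0244.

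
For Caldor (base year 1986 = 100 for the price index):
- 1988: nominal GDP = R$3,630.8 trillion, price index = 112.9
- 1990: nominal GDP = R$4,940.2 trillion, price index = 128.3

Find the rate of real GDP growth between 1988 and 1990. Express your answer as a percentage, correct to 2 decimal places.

19.73%

Deflate each year: 1988 → 3630.8/1.129 = 3215.94; 1990 → 4940.2/1.283 = 3850.51.
So real GDP changed by 3850.51/3215.94 − 1 = 0.1973, i.e. 19.73%.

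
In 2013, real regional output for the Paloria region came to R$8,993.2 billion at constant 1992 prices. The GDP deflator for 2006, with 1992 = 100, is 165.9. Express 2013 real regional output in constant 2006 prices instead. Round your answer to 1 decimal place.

R$14,919.7 billion

Real regional output in 2006 prices = Real regional output in 1992 prices × (P_2006/P_1992) = 8993.2 × 1.659 = 14919.72.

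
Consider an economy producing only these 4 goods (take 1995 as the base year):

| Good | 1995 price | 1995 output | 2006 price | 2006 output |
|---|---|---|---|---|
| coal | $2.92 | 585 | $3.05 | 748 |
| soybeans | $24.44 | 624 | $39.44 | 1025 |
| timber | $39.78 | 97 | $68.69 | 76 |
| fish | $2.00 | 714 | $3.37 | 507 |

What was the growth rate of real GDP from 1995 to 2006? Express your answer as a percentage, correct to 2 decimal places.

40.58%

Real GDP 1995 = Nominal GDP 1995 = 2.92·585 + 24.44·624 + 39.78·97 + 2.00·714 = 22245.42.
Real GDP 2006 (at 1995 prices) = 2.92·748 + 24.44·1025 + 39.78·76 + 2.00·507 = 31272.44.
Real growth = 31272.44/22245.42 − 1 = 0.4058.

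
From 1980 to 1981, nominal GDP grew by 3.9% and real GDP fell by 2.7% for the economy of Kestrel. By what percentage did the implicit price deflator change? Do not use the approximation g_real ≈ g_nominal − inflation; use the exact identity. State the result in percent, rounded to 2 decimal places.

(1 + g_nom) = (1 + g_real)(1 + π), so π = 1.0390 / 0.9730 − 1 = 0.06783.

6.78%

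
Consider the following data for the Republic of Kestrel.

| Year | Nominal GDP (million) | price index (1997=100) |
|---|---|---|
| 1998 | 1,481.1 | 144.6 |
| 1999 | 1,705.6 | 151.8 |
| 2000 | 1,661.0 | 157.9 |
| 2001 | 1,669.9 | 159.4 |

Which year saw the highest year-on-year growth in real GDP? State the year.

1999: real = 1705.6/1.518 = 1123.58; growth vs 1998 (1024.27) = 9.70%.
2000: real = 1661.0/1.579 = 1051.93; growth vs 1999 (1123.58) = -6.38%.
2001: real = 1669.9/1.594 = 1047.62; growth vs 2000 (1051.93) = -0.41%.

1999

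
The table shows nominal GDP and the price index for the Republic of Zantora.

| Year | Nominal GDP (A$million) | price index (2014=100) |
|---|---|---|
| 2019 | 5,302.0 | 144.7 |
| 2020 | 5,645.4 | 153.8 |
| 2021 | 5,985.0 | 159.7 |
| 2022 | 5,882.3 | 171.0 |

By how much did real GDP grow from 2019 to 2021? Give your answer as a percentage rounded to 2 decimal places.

2.28%

Real GDP 2019 = 5302.0/1.447 = 3664.13.
Real GDP 2021 = 5985.0/1.597 = 3747.65.
Change = 3747.65/3664.13 − 1 = 0.0228.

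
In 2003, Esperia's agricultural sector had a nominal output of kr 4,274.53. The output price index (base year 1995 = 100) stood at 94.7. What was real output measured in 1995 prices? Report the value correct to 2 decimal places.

kr 4,513.76

Real output = Nominal / (output price index/100) = 4274.53 / 0.947 = 4513.76.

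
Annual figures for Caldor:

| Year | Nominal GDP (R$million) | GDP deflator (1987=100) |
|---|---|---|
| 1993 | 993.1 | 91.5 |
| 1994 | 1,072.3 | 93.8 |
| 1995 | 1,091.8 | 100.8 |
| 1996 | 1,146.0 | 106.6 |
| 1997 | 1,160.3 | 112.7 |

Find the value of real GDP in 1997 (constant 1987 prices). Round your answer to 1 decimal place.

Real GDP 1997 = 1160.3 / 1.127 = 1029.55.

R$1,029.5 million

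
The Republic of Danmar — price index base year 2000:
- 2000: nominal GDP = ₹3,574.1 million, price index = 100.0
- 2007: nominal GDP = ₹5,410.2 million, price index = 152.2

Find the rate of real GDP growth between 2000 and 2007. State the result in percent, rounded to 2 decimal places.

Deflate each year: 2000 → 3574.1/1.000 = 3574.10; 2007 → 5410.2/1.522 = 3554.66.
So real GDP changed by 3554.66/3574.10 − 1 = -0.0054, i.e. -0.54%.

-0.54%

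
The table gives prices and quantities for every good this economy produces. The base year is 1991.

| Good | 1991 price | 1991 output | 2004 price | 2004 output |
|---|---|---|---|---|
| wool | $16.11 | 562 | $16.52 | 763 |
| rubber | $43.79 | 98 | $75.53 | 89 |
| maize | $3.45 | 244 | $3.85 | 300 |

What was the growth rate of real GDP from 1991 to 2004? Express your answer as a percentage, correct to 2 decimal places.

Real GDP 1991 = Nominal GDP 1991 = 16.11·562 + 43.79·98 + 3.45·244 = 14187.04.
Real GDP 2004 (at 1991 prices) = 16.11·763 + 43.79·89 + 3.45·300 = 17224.24.
Real growth = 17224.24/14187.04 − 1 = 0.2141.

21.41%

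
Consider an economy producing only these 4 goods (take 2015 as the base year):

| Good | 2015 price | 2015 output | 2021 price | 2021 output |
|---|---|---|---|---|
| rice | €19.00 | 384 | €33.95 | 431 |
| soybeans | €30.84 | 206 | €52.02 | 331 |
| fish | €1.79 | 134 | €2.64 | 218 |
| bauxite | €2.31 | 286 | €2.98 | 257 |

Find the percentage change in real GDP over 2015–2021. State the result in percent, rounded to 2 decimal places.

33.21%

Real GDP 2015 = Nominal GDP 2015 = 19.00·384 + 30.84·206 + 1.79·134 + 2.31·286 = 14549.56.
Real GDP 2021 (at 2015 prices) = 19.00·431 + 30.84·331 + 1.79·218 + 2.31·257 = 19380.93.
Real growth = 19380.93/14549.56 − 1 = 0.3321.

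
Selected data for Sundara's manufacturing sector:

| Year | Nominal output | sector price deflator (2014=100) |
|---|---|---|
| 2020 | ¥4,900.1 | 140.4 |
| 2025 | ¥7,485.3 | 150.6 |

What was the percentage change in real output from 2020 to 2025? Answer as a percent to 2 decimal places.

42.41%

Real output 2020 = 4900.1 / 1.404 = 3490.10.
Real output 2025 = 7485.3 / 1.506 = 4970.32.
Real growth = 4970.32 / 3490.10 − 1 = 0.4241.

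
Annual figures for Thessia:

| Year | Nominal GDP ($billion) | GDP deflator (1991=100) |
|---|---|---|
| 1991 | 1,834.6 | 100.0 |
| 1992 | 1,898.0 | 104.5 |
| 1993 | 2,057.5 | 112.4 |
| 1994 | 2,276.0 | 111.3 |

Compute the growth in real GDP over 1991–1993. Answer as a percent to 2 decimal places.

-0.22%

Real GDP 1991 = 1834.6/1.000 = 1834.60.
Real GDP 1993 = 2057.5/1.124 = 1830.52.
Change = 1830.52/1834.60 − 1 = -0.0022.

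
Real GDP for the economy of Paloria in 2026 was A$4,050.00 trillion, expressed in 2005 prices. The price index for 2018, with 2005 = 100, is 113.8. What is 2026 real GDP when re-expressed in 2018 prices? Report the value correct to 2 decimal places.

A$4,608.90 trillion

Real GDP in 2018 prices = Real GDP in 2005 prices × (P_2018/P_2005) = 4050.00 × 1.138 = 4608.90.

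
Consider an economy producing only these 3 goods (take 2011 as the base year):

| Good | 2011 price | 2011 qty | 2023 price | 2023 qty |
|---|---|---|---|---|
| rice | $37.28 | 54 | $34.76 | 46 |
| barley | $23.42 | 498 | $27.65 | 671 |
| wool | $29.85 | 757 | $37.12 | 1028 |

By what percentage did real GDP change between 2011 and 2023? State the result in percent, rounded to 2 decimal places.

32.65%

Real GDP 2011 = Nominal GDP 2011 = 37.28·54 + 23.42·498 + 29.85·757 = 36272.73.
Real GDP 2023 (at 2011 prices) = 37.28·46 + 23.42·671 + 29.85·1028 = 48115.50.
Real growth = 48115.50/36272.73 − 1 = 0.3265.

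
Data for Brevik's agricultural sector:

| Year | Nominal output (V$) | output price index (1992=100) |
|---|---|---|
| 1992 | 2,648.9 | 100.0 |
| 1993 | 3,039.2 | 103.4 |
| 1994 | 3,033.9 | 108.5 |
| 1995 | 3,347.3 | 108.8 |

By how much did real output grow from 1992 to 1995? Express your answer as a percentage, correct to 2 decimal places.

Real output 1992 = 2648.9/1.000 = 2648.90.
Real output 1995 = 3347.3/1.088 = 3076.56.
Change = 3076.56/2648.90 − 1 = 0.1614.

16.14%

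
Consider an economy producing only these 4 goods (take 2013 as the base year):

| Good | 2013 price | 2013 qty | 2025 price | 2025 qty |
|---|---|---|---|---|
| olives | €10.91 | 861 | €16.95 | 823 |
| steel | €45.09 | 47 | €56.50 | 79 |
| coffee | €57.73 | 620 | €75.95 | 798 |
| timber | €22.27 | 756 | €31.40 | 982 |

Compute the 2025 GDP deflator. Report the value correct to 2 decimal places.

Nominal GDP 2025 = 16.95·823 + 56.50·79 + 75.95·798 + 31.40·982 = 109856.25.
Real GDP 2025 (at 2013 prices) = 10.91·823 + 45.09·79 + 57.73·798 + 22.27·982 = 80478.72.
Deflator = Nominal/Real × 100 = 109856.25/80478.72 × 100 = 136.503.

136.50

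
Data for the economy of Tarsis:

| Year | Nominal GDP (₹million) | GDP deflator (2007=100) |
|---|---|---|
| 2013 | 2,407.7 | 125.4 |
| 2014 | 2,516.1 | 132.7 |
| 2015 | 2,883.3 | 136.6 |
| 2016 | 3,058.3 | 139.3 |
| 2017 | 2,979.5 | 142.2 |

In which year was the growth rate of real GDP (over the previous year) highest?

2014: real = 2516.1/1.327 = 1896.08; growth vs 2013 (1920.02) = -1.25%.
2015: real = 2883.3/1.366 = 2110.76; growth vs 2014 (1896.08) = 11.32%.
2016: real = 3058.3/1.393 = 2195.48; growth vs 2015 (2110.76) = 4.01%.
2017: real = 2979.5/1.422 = 2095.29; growth vs 2016 (2195.48) = -4.56%.

2015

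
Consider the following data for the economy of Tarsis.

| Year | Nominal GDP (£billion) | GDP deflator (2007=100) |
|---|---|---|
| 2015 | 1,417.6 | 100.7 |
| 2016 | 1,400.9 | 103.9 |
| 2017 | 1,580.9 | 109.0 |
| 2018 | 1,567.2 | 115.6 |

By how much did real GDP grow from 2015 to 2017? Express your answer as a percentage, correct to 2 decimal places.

3.03%

Real GDP 2015 = 1417.6/1.007 = 1407.75.
Real GDP 2017 = 1580.9/1.090 = 1450.37.
Change = 1450.37/1407.75 − 1 = 0.0303.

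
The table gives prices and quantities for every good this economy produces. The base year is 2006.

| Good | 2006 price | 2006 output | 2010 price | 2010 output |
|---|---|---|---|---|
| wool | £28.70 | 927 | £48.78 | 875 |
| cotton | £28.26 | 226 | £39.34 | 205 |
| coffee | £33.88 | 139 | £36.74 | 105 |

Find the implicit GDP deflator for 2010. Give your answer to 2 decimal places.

Nominal GDP 2010 = 48.78·875 + 39.34·205 + 36.74·105 = 54604.90.
Real GDP 2010 (at 2006 prices) = 28.70·875 + 28.26·205 + 33.88·105 = 34463.20.
Deflator = Nominal/Real × 100 = 54604.90/34463.20 × 100 = 158.444.

158.44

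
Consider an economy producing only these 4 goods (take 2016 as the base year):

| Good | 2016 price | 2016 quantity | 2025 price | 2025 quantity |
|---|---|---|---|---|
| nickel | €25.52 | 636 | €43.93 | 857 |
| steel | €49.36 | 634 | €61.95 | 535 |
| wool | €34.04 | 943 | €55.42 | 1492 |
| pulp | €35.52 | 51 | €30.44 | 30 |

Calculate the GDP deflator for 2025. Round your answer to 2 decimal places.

154.19

Nominal GDP 2025 = 43.93·857 + 61.95·535 + 55.42·1492 + 30.44·30 = 154391.10.
Real GDP 2025 (at 2016 prices) = 25.52·857 + 49.36·535 + 34.04·1492 + 35.52·30 = 100131.52.
Deflator = Nominal/Real × 100 = 154391.10/100131.52 × 100 = 154.188.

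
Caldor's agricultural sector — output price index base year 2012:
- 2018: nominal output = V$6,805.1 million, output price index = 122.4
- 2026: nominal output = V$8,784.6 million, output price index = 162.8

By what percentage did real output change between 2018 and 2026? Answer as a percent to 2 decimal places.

Deflate each year: 2018 → 6805.1/1.224 = 5559.72; 2026 → 8784.6/1.628 = 5395.95.
So real output changed by 5395.95/5559.72 − 1 = -0.0295, i.e. -2.95%.

-2.95%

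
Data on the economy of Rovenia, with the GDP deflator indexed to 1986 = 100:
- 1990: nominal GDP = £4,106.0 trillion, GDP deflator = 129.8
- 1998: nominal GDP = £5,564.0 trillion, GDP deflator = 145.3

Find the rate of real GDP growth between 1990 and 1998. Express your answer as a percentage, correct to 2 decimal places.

Real GDP 1990 = 4106.0 / 1.298 = 3163.33.
Real GDP 1998 = 5564.0 / 1.453 = 3829.32.
Real growth = 3829.32 / 3163.33 − 1 = 0.2105.

21.05%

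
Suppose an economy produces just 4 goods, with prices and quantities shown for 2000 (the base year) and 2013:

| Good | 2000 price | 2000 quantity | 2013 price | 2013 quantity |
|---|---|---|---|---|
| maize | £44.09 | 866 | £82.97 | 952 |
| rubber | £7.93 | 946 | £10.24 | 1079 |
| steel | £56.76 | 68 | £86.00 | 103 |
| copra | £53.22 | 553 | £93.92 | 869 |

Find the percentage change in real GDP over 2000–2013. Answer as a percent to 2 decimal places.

29.95%

Real GDP 2000 = Nominal GDP 2000 = 44.09·866 + 7.93·946 + 56.76·68 + 53.22·553 = 78974.06.
Real GDP 2013 (at 2000 prices) = 44.09·952 + 7.93·1079 + 56.76·103 + 53.22·869 = 102624.61.
Real growth = 102624.61/78974.06 − 1 = 0.2995.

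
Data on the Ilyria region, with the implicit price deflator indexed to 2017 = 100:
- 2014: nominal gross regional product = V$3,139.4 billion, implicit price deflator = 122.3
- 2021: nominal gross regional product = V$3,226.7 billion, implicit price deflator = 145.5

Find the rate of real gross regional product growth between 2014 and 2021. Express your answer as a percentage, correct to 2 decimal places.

Real gross regional product 2014 = 3139.4 / 1.223 = 2566.97.
Real gross regional product 2021 = 3226.7 / 1.455 = 2217.66.
Real growth = 2217.66 / 2566.97 − 1 = -0.1361.

-13.61%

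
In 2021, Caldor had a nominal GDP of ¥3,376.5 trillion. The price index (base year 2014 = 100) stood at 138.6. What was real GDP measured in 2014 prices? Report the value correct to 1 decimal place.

¥2,436.1 trillion

Real GDP = Nominal / (price index/100) = 3376.5 / 1.386 = 2436.15.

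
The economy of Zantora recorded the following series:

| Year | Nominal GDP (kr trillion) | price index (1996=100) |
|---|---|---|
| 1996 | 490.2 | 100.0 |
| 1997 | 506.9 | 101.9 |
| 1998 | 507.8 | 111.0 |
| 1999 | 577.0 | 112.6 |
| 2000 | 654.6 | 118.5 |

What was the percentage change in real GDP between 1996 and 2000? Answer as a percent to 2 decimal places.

12.69%

Real GDP 1996 = 490.2/1.000 = 490.20.
Real GDP 2000 = 654.6/1.185 = 552.41.
Change = 552.41/490.20 − 1 = 0.1269.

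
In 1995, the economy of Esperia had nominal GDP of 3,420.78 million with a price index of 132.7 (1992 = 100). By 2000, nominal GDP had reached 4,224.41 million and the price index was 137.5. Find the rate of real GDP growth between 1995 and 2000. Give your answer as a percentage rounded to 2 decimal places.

Real GDP 1995 = 3420.78 / 1.327 = 2577.83.
Real GDP 2000 = 4224.41 / 1.375 = 3072.30.
Real growth = 3072.30 / 2577.83 − 1 = 0.1918.

19.18%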